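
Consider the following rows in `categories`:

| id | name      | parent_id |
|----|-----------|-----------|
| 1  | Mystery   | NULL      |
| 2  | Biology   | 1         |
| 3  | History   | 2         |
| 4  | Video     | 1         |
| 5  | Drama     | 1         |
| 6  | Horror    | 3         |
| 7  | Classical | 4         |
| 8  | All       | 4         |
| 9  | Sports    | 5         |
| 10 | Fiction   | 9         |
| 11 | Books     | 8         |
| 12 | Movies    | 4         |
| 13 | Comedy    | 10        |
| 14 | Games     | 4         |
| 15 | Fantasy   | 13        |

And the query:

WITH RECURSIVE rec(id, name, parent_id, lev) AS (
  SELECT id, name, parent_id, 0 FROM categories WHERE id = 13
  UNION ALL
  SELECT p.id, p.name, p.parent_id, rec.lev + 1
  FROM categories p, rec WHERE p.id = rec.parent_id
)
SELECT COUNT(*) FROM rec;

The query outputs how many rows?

5

Base: id=13 (Comedy), parent_id=10, lev 0.
Iteration 1: join on id=10 -> Fiction (id 10, parent_id=9, lev 1).
Iteration 2: join on id=9 -> Sports (id 9, parent_id=5, lev 2).
Iteration 3: join on id=5 -> Drama (id 5, parent_id=1, lev 3).
Iteration 4: join on id=1 -> Mystery (id 1, parent_id=NULL, lev 4).
Iteration 5: parent_id is NULL; no match; recursion stops.
Total rows emitted: 5.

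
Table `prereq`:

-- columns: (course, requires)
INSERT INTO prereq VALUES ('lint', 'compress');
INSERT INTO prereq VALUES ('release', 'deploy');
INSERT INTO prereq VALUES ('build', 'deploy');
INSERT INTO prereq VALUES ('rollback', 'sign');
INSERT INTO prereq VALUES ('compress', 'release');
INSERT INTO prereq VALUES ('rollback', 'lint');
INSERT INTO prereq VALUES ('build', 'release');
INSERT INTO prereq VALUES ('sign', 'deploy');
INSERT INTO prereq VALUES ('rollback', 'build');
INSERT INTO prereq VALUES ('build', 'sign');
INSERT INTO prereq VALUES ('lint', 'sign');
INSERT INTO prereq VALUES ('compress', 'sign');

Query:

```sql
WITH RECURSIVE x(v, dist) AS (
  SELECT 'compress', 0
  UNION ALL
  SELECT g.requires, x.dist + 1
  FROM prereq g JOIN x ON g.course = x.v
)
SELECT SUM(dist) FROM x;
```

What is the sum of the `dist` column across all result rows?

Base: (compress, dist=0).
Iteration 1: edges from {compress} -> (release, dist=1), (sign, dist=1).
Iteration 2: edges from {release,sign} -> (deploy, dist=2) x2. [UNION ALL keeps all 2 new rows, including repeats]
Iteration 3: no outgoing edges from {deploy}; recursion stops.
SUM(dist) = 0 + 1 + 1 + 2 + 2 = 6.

6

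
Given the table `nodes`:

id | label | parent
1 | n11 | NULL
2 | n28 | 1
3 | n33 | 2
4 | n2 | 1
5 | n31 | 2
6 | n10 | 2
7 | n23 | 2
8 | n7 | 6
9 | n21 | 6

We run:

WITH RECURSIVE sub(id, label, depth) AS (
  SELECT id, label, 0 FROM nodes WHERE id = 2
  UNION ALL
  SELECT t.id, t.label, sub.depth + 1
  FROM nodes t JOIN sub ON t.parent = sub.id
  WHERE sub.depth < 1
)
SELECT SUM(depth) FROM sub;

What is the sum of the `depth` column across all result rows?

Base: id=2 (n28) at depth 0.
Iteration 1: rows with parent in {2} -> n33 (id 3, depth 1), n31 (id 5, depth 1), n10 (id 6, depth 1), n23 (id 7, depth 1).
Iteration 2: depth < 1 fails for all current rows; recursion stops.
SUM(depth) = 0 + 1 + 1 + 1 + 1 = 4.

4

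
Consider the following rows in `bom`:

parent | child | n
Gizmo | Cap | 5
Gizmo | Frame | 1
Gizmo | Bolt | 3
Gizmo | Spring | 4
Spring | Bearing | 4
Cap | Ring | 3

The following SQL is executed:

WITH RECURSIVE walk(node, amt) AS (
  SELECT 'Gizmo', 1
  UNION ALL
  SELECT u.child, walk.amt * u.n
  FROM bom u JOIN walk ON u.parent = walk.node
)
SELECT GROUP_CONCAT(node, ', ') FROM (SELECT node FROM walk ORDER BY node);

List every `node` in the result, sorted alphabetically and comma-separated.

Bearing, Bolt, Cap, Frame, Gizmo, Ring, Spring

Base: (Gizmo, amt=1).
Iteration 1: components of {Gizmo} -> Bolt = 1*3 = 3, Cap = 1*5 = 5, Frame = 1*1 = 1, Spring = 1*4 = 4.
Iteration 2: components of {Bolt,Cap,Frame,Spring} -> Bearing = 4*4 = 16, Ring = 5*3 = 15.
Iteration 3: no further components; recursion stops.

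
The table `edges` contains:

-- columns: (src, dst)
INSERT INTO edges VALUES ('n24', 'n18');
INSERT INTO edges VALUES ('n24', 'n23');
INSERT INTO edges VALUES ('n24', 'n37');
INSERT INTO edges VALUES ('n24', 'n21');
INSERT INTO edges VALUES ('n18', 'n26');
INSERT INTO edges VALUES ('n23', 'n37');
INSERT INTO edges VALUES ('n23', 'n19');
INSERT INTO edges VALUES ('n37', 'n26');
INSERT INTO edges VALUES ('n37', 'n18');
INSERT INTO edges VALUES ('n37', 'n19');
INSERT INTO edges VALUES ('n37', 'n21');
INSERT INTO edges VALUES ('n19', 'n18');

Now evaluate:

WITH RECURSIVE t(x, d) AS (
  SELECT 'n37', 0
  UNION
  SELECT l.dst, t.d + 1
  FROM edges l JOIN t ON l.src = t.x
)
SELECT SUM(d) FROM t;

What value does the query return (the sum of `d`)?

11

Base: (n37, d=0).
Iteration 1: edges from {n37} -> (n18, d=1), (n19, d=1), (n21, d=1), (n26, d=1).
Iteration 2: edges from {n18,n19,n21,n26} -> (n18, d=2), (n26, d=2).
Iteration 3: edges from {n18,n26} -> (n26, d=3).
Iteration 4: no outgoing edges from {n26}; recursion stops.
SUM(d) = 0 + 1 + 1 + 1 + 1 + 2 + 2 + 3 = 11.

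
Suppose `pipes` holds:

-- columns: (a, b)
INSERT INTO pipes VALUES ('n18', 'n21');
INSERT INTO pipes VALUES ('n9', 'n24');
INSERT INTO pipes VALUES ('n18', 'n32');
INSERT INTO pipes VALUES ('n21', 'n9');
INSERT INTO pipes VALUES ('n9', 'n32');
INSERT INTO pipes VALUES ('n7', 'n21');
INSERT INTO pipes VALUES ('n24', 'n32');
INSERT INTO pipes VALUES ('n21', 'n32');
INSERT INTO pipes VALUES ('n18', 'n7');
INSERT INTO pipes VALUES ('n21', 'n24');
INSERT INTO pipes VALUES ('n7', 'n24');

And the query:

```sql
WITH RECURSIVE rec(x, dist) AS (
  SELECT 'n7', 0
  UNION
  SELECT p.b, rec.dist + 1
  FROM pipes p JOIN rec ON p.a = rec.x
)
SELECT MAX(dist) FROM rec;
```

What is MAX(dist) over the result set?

4

Base: (n7, dist=0).
Iteration 1: edges from {n7} -> (n21, dist=1), (n24, dist=1).
Iteration 2: edges from {n21,n24} -> (n24, dist=2), (n32, dist=2), (n9, dist=2). [UNION drops 1 duplicate row(s)]
Iteration 3: edges from {n24,n32,n9} -> (n24, dist=3), (n32, dist=3). [UNION drops 1 duplicate row(s)]
Iteration 4: edges from {n24,n32} -> (n32, dist=4).
Iteration 5: no outgoing edges from {n32}; recursion stops.
dist values: 0, 1, 1, 2, 2, 2, 3, 3, 4; the maximum is 4.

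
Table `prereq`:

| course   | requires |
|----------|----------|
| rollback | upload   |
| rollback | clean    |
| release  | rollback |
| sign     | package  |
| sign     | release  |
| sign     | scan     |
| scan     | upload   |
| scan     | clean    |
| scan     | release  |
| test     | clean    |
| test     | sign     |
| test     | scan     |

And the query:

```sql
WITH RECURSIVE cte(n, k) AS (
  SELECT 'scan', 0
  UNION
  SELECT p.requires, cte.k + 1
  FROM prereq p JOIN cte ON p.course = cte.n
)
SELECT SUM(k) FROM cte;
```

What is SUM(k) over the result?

Base: (scan, k=0).
Iteration 1: edges from {scan} -> (clean, k=1), (release, k=1), (upload, k=1).
Iteration 2: edges from {clean,release,upload} -> (rollback, k=2).
Iteration 3: edges from {rollback} -> (clean, k=3), (upload, k=3).
Iteration 4: no outgoing edges from {clean,upload}; recursion stops.
SUM(k) = 0 + 1 + 1 + 1 + 2 + 3 + 3 = 11.

11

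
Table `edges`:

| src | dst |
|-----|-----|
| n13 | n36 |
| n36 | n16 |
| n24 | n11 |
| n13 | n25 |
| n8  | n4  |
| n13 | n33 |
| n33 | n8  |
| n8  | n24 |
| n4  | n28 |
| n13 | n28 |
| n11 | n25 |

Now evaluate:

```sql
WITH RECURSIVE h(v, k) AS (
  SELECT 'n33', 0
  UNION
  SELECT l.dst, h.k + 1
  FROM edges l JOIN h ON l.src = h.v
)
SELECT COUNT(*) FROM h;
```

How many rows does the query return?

Base: (n33, k=0).
Iteration 1: edges from {n33} -> (n8, k=1).
Iteration 2: edges from {n8} -> (n24, k=2), (n4, k=2).
Iteration 3: edges from {n24,n4} -> (n11, k=3), (n28, k=3).
Iteration 4: edges from {n11,n28} -> (n25, k=4).
Iteration 5: no outgoing edges from {n25}; recursion stops.
Total rows emitted: 7.

7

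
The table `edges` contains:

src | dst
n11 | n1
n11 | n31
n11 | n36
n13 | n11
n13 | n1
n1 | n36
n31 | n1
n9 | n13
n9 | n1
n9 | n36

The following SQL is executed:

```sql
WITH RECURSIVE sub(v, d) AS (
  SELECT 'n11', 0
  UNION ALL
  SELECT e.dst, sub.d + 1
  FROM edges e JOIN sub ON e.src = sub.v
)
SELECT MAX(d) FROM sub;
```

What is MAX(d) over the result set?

Base: (n11, d=0).
Iteration 1: edges from {n11} -> (n1, d=1), (n31, d=1), (n36, d=1).
Iteration 2: edges from {n1,n31,n36} -> (n1, d=2), (n36, d=2).
Iteration 3: edges from {n1,n36} -> (n36, d=3).
Iteration 4: no outgoing edges from {n36}; recursion stops.
d values: 0, 1, 1, 1, 2, 2, 3; the maximum is 3.

3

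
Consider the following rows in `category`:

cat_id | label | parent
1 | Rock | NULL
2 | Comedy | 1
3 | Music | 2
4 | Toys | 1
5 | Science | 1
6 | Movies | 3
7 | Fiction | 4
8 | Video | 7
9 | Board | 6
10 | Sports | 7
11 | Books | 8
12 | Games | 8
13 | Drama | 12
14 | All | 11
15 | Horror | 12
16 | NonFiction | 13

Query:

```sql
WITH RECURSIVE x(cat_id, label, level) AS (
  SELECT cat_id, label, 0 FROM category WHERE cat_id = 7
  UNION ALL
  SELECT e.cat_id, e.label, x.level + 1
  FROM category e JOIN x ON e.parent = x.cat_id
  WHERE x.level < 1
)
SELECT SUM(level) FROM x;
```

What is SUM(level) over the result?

2

Base: cat_id=7 (Fiction) at level 0.
Iteration 1: rows with parent in {7} -> Video (id 8, level 1), Sports (id 10, level 1).
Iteration 2: level < 1 fails for all current rows; recursion stops.
SUM(level) = 0 + 1 + 1 = 2.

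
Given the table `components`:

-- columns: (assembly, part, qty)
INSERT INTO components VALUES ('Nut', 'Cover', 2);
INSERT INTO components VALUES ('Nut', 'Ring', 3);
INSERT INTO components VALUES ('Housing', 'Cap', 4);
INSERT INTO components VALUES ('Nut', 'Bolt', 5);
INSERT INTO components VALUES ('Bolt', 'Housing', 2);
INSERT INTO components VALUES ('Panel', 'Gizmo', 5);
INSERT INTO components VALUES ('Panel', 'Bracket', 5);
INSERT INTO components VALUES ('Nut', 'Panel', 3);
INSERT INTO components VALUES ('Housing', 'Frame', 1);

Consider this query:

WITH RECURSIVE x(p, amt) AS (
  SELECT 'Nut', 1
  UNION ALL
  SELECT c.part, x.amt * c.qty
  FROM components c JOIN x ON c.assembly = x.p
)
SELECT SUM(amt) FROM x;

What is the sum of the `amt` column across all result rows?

Base: (Nut, amt=1).
Iteration 1: components of {Nut} -> Bolt = 1*5 = 5, Cover = 1*2 = 2, Panel = 1*3 = 3, Ring = 1*3 = 3.
Iteration 2: components of {Bolt,Cover,Panel,Ring} -> Bracket = 3*5 = 15, Gizmo = 3*5 = 15, Housing = 5*2 = 10.
Iteration 3: components of {Bracket,Gizmo,Housing} -> Cap = 10*4 = 40, Frame = 10*1 = 10.
Iteration 4: no further components; recursion stops.
SUM(amt) = 1 + 5 + 3 + 3 + 2 + 10 + 15 + 15 + 40 + 10 = 104.

104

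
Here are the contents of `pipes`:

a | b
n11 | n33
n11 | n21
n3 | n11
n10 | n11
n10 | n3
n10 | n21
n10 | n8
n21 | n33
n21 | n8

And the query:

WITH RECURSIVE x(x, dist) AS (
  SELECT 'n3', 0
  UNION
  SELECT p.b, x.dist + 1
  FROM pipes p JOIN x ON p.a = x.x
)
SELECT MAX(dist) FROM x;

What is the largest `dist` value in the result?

3

Base: (n3, dist=0).
Iteration 1: edges from {n3} -> (n11, dist=1).
Iteration 2: edges from {n11} -> (n21, dist=2), (n33, dist=2).
Iteration 3: edges from {n21,n33} -> (n33, dist=3), (n8, dist=3).
Iteration 4: no outgoing edges from {n33,n8}; recursion stops.
dist values: 0, 1, 2, 2, 3, 3; the maximum is 3.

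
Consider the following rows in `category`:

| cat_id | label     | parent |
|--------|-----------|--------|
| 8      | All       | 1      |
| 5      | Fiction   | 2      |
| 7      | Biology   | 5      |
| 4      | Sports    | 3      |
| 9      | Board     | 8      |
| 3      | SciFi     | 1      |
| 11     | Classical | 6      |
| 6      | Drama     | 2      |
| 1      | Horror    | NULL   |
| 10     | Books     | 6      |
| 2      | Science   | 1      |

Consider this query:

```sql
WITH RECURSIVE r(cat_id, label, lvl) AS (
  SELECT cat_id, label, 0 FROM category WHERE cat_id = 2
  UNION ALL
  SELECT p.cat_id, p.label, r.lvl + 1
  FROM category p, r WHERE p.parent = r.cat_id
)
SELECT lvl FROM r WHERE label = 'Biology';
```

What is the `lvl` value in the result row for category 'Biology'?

Base: cat_id=2 (Science) at lvl 0.
Iteration 1: rows with parent in {2} -> Fiction (id 5, lvl 1), Drama (id 6, lvl 1).
Iteration 2: rows with parent in {5,6} -> Biology (id 7, lvl 2), Books (id 10, lvl 2), Classical (id 11, lvl 2).
Iteration 3: no rows with parent in {7,10,11}; recursion stops.

2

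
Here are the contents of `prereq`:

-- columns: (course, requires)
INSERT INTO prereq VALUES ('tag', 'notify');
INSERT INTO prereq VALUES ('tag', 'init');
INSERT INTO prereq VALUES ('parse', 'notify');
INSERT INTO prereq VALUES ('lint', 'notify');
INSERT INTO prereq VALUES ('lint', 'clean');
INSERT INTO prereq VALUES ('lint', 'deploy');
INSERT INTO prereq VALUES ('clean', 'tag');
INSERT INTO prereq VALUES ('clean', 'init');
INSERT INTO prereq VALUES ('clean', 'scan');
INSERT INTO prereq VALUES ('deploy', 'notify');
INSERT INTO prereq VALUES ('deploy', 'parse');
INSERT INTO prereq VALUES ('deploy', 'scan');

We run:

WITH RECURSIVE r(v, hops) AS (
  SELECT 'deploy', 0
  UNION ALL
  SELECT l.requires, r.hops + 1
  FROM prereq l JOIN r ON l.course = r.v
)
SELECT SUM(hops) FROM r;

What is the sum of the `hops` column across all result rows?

Base: (deploy, hops=0).
Iteration 1: edges from {deploy} -> (notify, hops=1), (parse, hops=1), (scan, hops=1).
Iteration 2: edges from {notify,parse,scan} -> (notify, hops=2).
Iteration 3: no outgoing edges from {notify}; recursion stops.
SUM(hops) = 0 + 1 + 1 + 1 + 2 = 5.

5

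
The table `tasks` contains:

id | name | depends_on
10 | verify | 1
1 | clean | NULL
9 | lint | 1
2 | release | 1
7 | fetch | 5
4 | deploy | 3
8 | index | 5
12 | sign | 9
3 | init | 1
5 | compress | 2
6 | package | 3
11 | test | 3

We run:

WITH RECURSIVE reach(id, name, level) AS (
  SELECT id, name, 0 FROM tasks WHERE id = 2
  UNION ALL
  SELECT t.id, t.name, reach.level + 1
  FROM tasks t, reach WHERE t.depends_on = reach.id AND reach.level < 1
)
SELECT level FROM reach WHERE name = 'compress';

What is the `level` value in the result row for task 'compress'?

1

Base: id=2 (release) at level 0.
Iteration 1: rows with depends_on in {2} -> compress (id 5, level 1).
Iteration 2: level < 1 fails for all current rows; recursion stops.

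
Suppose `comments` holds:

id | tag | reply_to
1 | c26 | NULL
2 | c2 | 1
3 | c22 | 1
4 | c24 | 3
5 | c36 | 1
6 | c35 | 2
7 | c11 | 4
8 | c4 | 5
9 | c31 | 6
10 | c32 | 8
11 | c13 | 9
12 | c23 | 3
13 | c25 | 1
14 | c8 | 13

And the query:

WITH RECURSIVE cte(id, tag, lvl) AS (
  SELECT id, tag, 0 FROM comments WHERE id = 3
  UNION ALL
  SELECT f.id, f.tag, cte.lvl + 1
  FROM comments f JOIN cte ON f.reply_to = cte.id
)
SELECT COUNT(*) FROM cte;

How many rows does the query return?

4

Base: id=3 (c22) at lvl 0.
Iteration 1: rows with reply_to in {3} -> c24 (id 4, lvl 1), c23 (id 12, lvl 1).
Iteration 2: rows with reply_to in {4,12} -> c11 (id 7, lvl 2).
Iteration 3: no rows with reply_to in {7}; recursion stops.
Total rows emitted: 4.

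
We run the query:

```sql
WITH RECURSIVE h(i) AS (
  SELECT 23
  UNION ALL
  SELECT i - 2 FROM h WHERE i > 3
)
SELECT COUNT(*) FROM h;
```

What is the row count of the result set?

11

Base: i=23.
Iteration 1: 23 > 3 holds -> i = 23 - 2 = 21.
Iteration 2: 21 > 3 holds -> i = 21 - 2 = 19.
Iteration 3: 19 > 3 holds -> i = 19 - 2 = 17.
Iteration 4: 17 > 3 holds -> i = 17 - 2 = 15.
Iteration 5: 15 > 3 holds -> i = 15 - 2 = 13.
Iteration 6: 13 > 3 holds -> i = 13 - 2 = 11.
Iteration 7: 11 > 3 holds -> i = 11 - 2 = 9.
Iteration 8: 9 > 3 holds -> i = 9 - 2 = 7.
Iteration 9: 7 > 3 holds -> i = 7 - 2 = 5.
Iteration 10: 5 > 3 holds -> i = 5 - 2 = 3.
Iteration 11: 3 > 3 fails; recursion stops.
Total rows emitted: 11.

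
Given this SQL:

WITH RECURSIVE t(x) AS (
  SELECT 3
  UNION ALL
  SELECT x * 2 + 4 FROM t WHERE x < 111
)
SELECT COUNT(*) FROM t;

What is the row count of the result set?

6

Base: x=3.
Iteration 1: 3 < 111 holds -> x = 3 * 2 + 4 = 10.
Iteration 2: 10 < 111 holds -> x = 10 * 2 + 4 = 24.
Iteration 3: 24 < 111 holds -> x = 24 * 2 + 4 = 52.
Iteration 4: 52 < 111 holds -> x = 52 * 2 + 4 = 108.
Iteration 5: 108 < 111 holds -> x = 108 * 2 + 4 = 220.
Iteration 6: 220 < 111 fails; recursion stops.
Total rows emitted: 6.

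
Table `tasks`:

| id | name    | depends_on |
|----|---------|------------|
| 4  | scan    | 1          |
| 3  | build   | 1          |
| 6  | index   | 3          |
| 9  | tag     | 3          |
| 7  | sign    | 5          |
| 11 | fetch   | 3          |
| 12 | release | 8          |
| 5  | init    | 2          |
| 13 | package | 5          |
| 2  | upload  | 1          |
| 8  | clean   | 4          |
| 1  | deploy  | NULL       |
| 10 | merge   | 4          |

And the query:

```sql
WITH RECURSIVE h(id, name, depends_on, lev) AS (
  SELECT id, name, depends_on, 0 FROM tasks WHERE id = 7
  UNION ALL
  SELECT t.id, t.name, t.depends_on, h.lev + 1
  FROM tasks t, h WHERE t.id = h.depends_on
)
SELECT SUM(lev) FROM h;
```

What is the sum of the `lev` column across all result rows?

Base: id=7 (sign), depends_on=5, lev 0.
Iteration 1: join on id=5 -> init (id 5, depends_on=2, lev 1).
Iteration 2: join on id=2 -> upload (id 2, depends_on=1, lev 2).
Iteration 3: join on id=1 -> deploy (id 1, depends_on=NULL, lev 3).
Iteration 4: depends_on is NULL; no match; recursion stops.
SUM(lev) = 0 + 1 + 2 + 3 = 6.

6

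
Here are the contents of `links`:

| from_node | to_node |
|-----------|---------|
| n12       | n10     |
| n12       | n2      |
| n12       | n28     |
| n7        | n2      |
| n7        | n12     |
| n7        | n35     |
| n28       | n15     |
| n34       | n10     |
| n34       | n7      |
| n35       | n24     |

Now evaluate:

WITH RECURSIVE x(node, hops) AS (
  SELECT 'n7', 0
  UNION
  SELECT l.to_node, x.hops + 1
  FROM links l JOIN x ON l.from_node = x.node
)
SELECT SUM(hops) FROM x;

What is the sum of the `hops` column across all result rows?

Base: (n7, hops=0).
Iteration 1: edges from {n7} -> (n12, hops=1), (n2, hops=1), (n35, hops=1).
Iteration 2: edges from {n12,n2,n35} -> (n10, hops=2), (n2, hops=2), (n24, hops=2), (n28, hops=2).
Iteration 3: edges from {n10,n2,n24,n28} -> (n15, hops=3).
Iteration 4: no outgoing edges from {n15}; recursion stops.
SUM(hops) = 0 + 1 + 1 + 1 + 2 + 2 + 2 + 2 + 3 = 14.

14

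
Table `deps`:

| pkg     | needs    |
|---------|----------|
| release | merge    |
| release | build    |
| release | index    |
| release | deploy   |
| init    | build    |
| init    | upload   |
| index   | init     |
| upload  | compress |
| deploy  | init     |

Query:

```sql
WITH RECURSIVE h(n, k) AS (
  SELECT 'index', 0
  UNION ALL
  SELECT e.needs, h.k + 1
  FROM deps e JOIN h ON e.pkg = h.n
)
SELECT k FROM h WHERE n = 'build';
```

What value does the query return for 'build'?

2

Base: (index, k=0).
Iteration 1: edges from {index} -> (init, k=1).
Iteration 2: edges from {init} -> (build, k=2), (upload, k=2).
Iteration 3: edges from {build,upload} -> (compress, k=3).
Iteration 4: no outgoing edges from {compress}; recursion stops.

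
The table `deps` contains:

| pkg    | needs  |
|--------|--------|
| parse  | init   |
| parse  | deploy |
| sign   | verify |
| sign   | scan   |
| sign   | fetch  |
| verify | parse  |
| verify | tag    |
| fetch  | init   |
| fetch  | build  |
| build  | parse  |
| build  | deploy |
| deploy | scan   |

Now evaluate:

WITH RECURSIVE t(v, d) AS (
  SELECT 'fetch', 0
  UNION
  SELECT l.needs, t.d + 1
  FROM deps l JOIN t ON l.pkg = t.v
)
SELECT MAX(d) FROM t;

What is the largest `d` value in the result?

4

Base: (fetch, d=0).
Iteration 1: edges from {fetch} -> (build, d=1), (init, d=1).
Iteration 2: edges from {build,init} -> (deploy, d=2), (parse, d=2).
Iteration 3: edges from {deploy,parse} -> (deploy, d=3), (init, d=3), (scan, d=3).
Iteration 4: edges from {deploy,init,scan} -> (scan, d=4).
Iteration 5: no outgoing edges from {scan}; recursion stops.
d values: 0, 1, 1, 2, 2, 3, 3, 3, 4; the maximum is 4.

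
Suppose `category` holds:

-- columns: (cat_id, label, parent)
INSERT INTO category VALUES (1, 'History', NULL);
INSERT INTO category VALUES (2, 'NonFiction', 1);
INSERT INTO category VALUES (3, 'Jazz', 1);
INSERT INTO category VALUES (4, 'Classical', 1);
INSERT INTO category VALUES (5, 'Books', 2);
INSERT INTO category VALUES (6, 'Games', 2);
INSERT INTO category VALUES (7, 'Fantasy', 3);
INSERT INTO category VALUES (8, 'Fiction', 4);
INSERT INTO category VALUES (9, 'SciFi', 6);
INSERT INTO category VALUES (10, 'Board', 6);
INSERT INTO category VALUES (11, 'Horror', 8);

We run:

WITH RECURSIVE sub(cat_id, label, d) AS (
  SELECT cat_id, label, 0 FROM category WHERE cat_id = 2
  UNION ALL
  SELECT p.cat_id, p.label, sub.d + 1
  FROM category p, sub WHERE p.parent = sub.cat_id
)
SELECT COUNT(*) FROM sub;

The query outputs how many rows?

5

Base: cat_id=2 (NonFiction) at d 0.
Iteration 1: rows with parent in {2} -> Books (id 5, d 1), Games (id 6, d 1).
Iteration 2: rows with parent in {5,6} -> SciFi (id 9, d 2), Board (id 10, d 2).
Iteration 3: no rows with parent in {9,10}; recursion stops.
Total rows emitted: 5.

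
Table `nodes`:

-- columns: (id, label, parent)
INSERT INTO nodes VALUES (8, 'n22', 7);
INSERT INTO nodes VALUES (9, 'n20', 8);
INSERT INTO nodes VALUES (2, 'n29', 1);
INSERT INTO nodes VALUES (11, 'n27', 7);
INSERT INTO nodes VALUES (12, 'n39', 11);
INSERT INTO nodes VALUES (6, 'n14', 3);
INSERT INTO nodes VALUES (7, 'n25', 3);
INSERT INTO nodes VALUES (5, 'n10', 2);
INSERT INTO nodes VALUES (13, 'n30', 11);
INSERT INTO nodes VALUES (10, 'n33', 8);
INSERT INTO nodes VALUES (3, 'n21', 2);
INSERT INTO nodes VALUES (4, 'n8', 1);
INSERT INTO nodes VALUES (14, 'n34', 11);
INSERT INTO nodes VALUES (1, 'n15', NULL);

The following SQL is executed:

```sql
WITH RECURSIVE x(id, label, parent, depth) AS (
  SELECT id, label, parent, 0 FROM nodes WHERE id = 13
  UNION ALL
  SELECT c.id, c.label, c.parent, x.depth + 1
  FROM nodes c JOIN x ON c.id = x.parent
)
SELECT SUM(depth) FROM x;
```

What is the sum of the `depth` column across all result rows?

Base: id=13 (n30), parent=11, depth 0.
Iteration 1: join on id=11 -> n27 (id 11, parent=7, depth 1).
Iteration 2: join on id=7 -> n25 (id 7, parent=3, depth 2).
Iteration 3: join on id=3 -> n21 (id 3, parent=2, depth 3).
Iteration 4: join on id=2 -> n29 (id 2, parent=1, depth 4).
Iteration 5: join on id=1 -> n15 (id 1, parent=NULL, depth 5).
Iteration 6: parent is NULL; no match; recursion stops.
SUM(depth) = 0 + 1 + 2 + 3 + 4 + 5 = 15.

15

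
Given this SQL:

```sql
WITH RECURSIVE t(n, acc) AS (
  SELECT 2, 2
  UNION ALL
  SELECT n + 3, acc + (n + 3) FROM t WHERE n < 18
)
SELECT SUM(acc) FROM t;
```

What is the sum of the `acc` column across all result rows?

224

Base: n=2, acc=2.
Iteration 1: 2 < 18 holds -> n = 2 + 3 = 5, acc = 2 + 5 = 7.
Iteration 2: 5 < 18 holds -> n = 5 + 3 = 8, acc = 7 + 8 = 15.
Iteration 3: 8 < 18 holds -> n = 8 + 3 = 11, acc = 15 + 11 = 26.
Iteration 4: 11 < 18 holds -> n = 11 + 3 = 14, acc = 26 + 14 = 40.
Iteration 5: 14 < 18 holds -> n = 14 + 3 = 17, acc = 40 + 17 = 57.
Iteration 6: 17 < 18 holds -> n = 17 + 3 = 20, acc = 57 + 20 = 77.
Iteration 7: 20 < 18 fails; recursion stops.
SUM(acc) = 2 + 7 + 15 + 26 + 40 + 57 + 77 = 224.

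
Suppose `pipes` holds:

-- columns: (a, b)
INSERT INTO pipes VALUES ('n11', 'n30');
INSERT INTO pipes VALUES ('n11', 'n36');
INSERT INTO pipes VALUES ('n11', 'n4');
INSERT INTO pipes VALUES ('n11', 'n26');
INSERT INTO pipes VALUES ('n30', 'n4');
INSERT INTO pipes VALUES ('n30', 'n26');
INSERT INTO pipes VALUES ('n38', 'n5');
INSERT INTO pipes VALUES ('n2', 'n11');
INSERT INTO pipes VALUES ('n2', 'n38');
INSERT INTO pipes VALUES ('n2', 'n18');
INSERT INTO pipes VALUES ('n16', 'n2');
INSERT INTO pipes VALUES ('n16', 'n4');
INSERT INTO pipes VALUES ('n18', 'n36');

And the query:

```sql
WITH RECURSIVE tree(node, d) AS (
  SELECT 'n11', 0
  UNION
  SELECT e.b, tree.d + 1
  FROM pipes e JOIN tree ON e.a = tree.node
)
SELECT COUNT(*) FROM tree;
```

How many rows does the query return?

7

Base: (n11, d=0).
Iteration 1: edges from {n11} -> (n26, d=1), (n30, d=1), (n36, d=1), (n4, d=1).
Iteration 2: edges from {n26,n30,n36,n4} -> (n26, d=2), (n4, d=2).
Iteration 3: no outgoing edges from {n26,n4}; recursion stops.
Total rows emitted: 7.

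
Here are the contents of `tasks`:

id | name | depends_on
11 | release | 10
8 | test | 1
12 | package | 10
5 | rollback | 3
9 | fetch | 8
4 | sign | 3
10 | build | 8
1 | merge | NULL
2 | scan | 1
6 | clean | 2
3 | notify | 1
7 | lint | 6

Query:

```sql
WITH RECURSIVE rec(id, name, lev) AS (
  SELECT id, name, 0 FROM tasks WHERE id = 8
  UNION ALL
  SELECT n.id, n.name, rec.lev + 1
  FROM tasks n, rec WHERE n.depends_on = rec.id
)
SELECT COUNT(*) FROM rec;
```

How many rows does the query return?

Base: id=8 (test) at lev 0.
Iteration 1: rows with depends_on in {8} -> fetch (id 9, lev 1), build (id 10, lev 1).
Iteration 2: rows with depends_on in {9,10} -> release (id 11, lev 2), package (id 12, lev 2).
Iteration 3: no rows with depends_on in {11,12}; recursion stops.
Total rows emitted: 5.

5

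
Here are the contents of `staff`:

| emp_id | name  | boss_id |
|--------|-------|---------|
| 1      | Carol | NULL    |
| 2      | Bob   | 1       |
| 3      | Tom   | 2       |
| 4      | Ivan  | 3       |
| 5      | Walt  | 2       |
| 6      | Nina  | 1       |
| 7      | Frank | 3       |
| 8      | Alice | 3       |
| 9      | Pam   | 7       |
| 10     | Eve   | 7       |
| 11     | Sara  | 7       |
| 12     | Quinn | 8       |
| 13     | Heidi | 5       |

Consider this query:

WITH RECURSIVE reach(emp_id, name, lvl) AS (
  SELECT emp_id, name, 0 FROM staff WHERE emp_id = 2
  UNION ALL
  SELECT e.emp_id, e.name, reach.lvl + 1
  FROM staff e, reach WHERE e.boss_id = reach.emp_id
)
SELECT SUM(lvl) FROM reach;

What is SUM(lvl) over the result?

22

Base: emp_id=2 (Bob) at lvl 0.
Iteration 1: rows with boss_id in {2} -> Tom (id 3, lvl 1), Walt (id 5, lvl 1).
Iteration 2: rows with boss_id in {3,5} -> Ivan (id 4, lvl 2), Frank (id 7, lvl 2), Alice (id 8, lvl 2), Heidi (id 13, lvl 2).
Iteration 3: rows with boss_id in {4,7,8,13} -> Pam (id 9, lvl 3), Eve (id 10, lvl 3), Sara (id 11, lvl 3), Quinn (id 12, lvl 3).
Iteration 4: no rows with boss_id in {9,10,11,12}; recursion stops.
SUM(lvl) = 0 + 1 + 1 + 2 + 2 + 2 + 2 + 3 + 3 + 3 + 3 = 22.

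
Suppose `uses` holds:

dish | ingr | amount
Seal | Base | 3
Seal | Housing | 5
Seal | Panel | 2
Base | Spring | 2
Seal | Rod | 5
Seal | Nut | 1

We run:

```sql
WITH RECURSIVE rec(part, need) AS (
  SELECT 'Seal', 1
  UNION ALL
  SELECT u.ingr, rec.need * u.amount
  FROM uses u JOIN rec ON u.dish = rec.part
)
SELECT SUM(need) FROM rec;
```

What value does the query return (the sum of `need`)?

23

Base: (Seal, need=1).
Iteration 1: components of {Seal} -> Base = 1*3 = 3, Housing = 1*5 = 5, Nut = 1*1 = 1, Panel = 1*2 = 2, Rod = 1*5 = 5.
Iteration 2: components of {Base,Housing,Nut,Panel,Rod} -> Spring = 3*2 = 6.
Iteration 3: no further components; recursion stops.
SUM(need) = 1 + 1 + 5 + 2 + 3 + 5 + 6 = 23.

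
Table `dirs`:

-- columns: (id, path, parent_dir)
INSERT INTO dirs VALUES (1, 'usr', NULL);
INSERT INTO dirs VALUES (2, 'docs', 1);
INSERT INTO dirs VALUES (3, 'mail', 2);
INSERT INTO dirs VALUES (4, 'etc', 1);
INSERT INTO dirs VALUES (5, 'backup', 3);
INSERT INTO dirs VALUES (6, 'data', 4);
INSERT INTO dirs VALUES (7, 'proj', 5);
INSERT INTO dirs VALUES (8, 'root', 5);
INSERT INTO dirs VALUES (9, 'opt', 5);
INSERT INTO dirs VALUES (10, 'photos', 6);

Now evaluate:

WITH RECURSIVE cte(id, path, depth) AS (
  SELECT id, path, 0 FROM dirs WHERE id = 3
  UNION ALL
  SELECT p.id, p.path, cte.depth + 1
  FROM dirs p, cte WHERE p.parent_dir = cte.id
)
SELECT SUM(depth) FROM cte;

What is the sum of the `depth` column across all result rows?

7

Base: id=3 (mail) at depth 0.
Iteration 1: rows with parent_dir in {3} -> backup (id 5, depth 1).
Iteration 2: rows with parent_dir in {5} -> proj (id 7, depth 2), root (id 8, depth 2), opt (id 9, depth 2).
Iteration 3: no rows with parent_dir in {7,8,9}; recursion stops.
SUM(depth) = 0 + 1 + 2 + 2 + 2 = 7.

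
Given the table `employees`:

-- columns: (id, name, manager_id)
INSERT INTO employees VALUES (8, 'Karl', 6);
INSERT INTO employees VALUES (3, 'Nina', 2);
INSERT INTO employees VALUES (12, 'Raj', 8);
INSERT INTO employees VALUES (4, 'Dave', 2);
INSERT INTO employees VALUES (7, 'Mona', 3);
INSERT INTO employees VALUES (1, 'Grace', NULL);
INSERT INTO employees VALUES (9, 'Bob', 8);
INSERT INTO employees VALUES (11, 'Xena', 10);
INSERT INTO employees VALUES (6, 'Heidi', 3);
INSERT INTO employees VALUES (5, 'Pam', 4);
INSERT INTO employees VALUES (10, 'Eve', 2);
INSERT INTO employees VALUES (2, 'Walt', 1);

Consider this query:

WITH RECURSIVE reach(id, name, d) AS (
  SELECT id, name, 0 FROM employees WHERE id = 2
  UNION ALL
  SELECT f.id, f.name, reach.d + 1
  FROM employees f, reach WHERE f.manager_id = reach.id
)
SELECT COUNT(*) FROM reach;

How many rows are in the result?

11

Base: id=2 (Walt) at d 0.
Iteration 1: rows with manager_id in {2} -> Nina (id 3, d 1), Dave (id 4, d 1), Eve (id 10, d 1).
Iteration 2: rows with manager_id in {3,4,10} -> Pam (id 5, d 2), Heidi (id 6, d 2), Mona (id 7, d 2), Xena (id 11, d 2).
Iteration 3: rows with manager_id in {5,6,7,11} -> Karl (id 8, d 3).
Iteration 4: rows with manager_id in {8} -> Bob (id 9, d 4), Raj (id 12, d 4).
Iteration 5: no rows with manager_id in {9,12}; recursion stops.
Total rows emitted: 11.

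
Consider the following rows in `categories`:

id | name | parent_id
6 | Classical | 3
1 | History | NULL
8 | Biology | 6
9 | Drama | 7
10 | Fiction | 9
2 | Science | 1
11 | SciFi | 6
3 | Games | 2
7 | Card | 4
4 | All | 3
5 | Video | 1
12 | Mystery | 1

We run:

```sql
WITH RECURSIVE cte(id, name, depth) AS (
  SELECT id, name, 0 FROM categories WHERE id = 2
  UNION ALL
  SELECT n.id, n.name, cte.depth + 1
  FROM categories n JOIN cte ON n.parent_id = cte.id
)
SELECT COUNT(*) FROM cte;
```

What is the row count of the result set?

Base: id=2 (Science) at depth 0.
Iteration 1: rows with parent_id in {2} -> Games (id 3, depth 1).
Iteration 2: rows with parent_id in {3} -> All (id 4, depth 2), Classical (id 6, depth 2).
Iteration 3: rows with parent_id in {4,6} -> Card (id 7, depth 3), Biology (id 8, depth 3), SciFi (id 11, depth 3).
Iteration 4: rows with parent_id in {7,8,11} -> Drama (id 9, depth 4).
Iteration 5: rows with parent_id in {9} -> Fiction (id 10, depth 5).
Iteration 6: no rows with parent_id in {10}; recursion stops.
Total rows emitted: 9.

9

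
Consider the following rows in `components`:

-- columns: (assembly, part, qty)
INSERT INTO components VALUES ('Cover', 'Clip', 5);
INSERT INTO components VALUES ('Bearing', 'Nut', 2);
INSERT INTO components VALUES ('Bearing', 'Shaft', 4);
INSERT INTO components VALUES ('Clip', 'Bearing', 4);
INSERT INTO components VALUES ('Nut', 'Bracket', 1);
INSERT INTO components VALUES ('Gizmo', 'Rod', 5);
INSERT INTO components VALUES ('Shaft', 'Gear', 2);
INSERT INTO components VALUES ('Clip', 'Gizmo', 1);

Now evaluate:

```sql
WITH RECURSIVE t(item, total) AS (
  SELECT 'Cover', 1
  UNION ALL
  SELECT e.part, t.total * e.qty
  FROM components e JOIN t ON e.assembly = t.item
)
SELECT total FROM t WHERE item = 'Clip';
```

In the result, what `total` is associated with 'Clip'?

5

Base: (Cover, total=1).
Iteration 1: components of {Cover} -> Clip = 1*5 = 5.
Iteration 2: components of {Clip} -> Bearing = 5*4 = 20, Gizmo = 5*1 = 5.
Iteration 3: components of {Bearing,Gizmo} -> Nut = 20*2 = 40, Rod = 5*5 = 25, Shaft = 20*4 = 80.
Iteration 4: components of {Nut,Rod,Shaft} -> Bracket = 40*1 = 40, Gear = 80*2 = 160.
Iteration 5: no further components; recursion stops.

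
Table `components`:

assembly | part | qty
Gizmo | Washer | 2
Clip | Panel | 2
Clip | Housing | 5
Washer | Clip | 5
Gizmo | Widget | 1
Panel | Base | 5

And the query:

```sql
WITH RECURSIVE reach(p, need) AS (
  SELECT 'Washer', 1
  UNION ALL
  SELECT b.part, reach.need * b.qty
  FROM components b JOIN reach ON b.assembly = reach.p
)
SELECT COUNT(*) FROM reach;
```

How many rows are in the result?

5

Base: (Washer, need=1).
Iteration 1: components of {Washer} -> Clip = 1*5 = 5.
Iteration 2: components of {Clip} -> Housing = 5*5 = 25, Panel = 5*2 = 10.
Iteration 3: components of {Housing,Panel} -> Base = 10*5 = 50.
Iteration 4: no further components; recursion stops.
Total rows emitted: 5.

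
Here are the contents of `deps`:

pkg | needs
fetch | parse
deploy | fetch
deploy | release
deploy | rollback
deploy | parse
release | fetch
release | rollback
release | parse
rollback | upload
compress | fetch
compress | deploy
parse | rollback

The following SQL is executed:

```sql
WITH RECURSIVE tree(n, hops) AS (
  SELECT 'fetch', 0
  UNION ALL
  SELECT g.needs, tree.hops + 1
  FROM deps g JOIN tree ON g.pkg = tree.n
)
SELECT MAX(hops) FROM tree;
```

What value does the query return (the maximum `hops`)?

3

Base: (fetch, hops=0).
Iteration 1: edges from {fetch} -> (parse, hops=1).
Iteration 2: edges from {parse} -> (rollback, hops=2).
Iteration 3: edges from {rollback} -> (upload, hops=3).
Iteration 4: no outgoing edges from {upload}; recursion stops.
hops values: 0, 1, 2, 3; the maximum is 3.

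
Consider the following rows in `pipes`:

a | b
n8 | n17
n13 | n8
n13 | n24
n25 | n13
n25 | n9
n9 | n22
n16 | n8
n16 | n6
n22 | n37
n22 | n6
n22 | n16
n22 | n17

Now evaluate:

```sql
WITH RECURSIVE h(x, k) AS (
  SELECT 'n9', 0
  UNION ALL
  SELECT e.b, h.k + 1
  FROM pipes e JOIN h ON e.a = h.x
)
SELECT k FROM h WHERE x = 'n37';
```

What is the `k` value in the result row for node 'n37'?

Base: (n9, k=0).
Iteration 1: edges from {n9} -> (n22, k=1).
Iteration 2: edges from {n22} -> (n16, k=2), (n17, k=2), (n37, k=2), (n6, k=2).
Iteration 3: edges from {n16,n17,n37,n6} -> (n6, k=3), (n8, k=3).
Iteration 4: edges from {n6,n8} -> (n17, k=4).
Iteration 5: no outgoing edges from {n17}; recursion stops.

2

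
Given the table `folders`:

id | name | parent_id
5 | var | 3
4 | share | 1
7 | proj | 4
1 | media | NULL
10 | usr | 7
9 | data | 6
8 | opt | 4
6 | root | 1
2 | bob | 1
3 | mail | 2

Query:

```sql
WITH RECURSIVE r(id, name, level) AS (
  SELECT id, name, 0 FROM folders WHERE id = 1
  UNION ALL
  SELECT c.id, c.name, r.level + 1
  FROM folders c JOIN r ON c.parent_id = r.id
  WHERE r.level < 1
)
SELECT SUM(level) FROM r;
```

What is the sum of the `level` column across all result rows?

Base: id=1 (media) at level 0.
Iteration 1: rows with parent_id in {1} -> bob (id 2, level 1), share (id 4, level 1), root (id 6, level 1).
Iteration 2: level < 1 fails for all current rows; recursion stops.
SUM(level) = 0 + 1 + 1 + 1 = 3.

3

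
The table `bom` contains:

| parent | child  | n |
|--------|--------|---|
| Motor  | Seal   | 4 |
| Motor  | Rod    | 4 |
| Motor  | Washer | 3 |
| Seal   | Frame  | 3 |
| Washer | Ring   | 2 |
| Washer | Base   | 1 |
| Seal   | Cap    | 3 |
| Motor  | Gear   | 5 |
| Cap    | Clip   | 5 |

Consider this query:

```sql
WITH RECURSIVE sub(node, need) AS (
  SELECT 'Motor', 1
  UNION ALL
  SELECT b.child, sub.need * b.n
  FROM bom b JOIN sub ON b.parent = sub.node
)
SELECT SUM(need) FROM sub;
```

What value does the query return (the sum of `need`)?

Base: (Motor, need=1).
Iteration 1: components of {Motor} -> Gear = 1*5 = 5, Rod = 1*4 = 4, Seal = 1*4 = 4, Washer = 1*3 = 3.
Iteration 2: components of {Gear,Rod,Seal,Washer} -> Base = 3*1 = 3, Cap = 4*3 = 12, Frame = 4*3 = 12, Ring = 3*2 = 6.
Iteration 3: components of {Base,Cap,Frame,Ring} -> Clip = 12*5 = 60.
Iteration 4: no further components; recursion stops.
SUM(need) = 1 + 4 + 4 + 3 + 5 + 12 + 12 + 6 + 3 + 60 = 110.

110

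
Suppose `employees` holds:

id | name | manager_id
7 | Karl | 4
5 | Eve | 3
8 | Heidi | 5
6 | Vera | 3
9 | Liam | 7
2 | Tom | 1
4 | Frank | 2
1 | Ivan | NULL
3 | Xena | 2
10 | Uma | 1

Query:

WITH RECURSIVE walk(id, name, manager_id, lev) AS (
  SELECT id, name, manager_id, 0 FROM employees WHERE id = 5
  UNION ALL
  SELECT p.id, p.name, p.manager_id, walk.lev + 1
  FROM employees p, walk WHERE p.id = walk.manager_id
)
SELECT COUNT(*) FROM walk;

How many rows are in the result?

Base: id=5 (Eve), manager_id=3, lev 0.
Iteration 1: join on id=3 -> Xena (id 3, manager_id=2, lev 1).
Iteration 2: join on id=2 -> Tom (id 2, manager_id=1, lev 2).
Iteration 3: join on id=1 -> Ivan (id 1, manager_id=NULL, lev 3).
Iteration 4: manager_id is NULL; no match; recursion stops.
Total rows emitted: 4.

4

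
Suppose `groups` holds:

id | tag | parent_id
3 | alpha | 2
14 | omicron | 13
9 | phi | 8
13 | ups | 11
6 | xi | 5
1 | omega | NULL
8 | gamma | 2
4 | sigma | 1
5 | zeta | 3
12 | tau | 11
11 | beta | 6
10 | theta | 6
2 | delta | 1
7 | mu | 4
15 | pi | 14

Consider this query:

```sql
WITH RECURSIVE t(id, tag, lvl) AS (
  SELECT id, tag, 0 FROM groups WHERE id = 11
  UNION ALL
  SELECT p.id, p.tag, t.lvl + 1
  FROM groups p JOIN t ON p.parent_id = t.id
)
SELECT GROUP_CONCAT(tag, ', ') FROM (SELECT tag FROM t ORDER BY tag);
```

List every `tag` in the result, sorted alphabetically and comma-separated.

Base: id=11 (beta) at lvl 0.
Iteration 1: rows with parent_id in {11} -> tau (id 12, lvl 1), ups (id 13, lvl 1).
Iteration 2: rows with parent_id in {12,13} -> omicron (id 14, lvl 2).
Iteration 3: rows with parent_id in {14} -> pi (id 15, lvl 3).
Iteration 4: no rows with parent_id in {15}; recursion stops.

beta, omicron, pi, tau, ups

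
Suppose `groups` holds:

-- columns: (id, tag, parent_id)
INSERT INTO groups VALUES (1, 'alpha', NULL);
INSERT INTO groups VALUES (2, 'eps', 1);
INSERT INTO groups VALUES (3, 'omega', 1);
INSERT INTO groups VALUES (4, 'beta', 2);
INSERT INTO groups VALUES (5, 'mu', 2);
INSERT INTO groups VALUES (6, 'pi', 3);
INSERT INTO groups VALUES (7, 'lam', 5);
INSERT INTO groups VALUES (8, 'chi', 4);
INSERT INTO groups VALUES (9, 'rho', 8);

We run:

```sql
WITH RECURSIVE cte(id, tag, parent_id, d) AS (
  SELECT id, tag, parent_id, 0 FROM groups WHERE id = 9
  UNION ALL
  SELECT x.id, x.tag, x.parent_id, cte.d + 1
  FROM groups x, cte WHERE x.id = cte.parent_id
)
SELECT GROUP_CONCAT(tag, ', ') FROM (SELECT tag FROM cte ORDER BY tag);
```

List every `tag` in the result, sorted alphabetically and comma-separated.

alpha, beta, chi, eps, rho

Base: id=9 (rho), parent_id=8, d 0.
Iteration 1: join on id=8 -> chi (id 8, parent_id=4, d 1).
Iteration 2: join on id=4 -> beta (id 4, parent_id=2, d 2).
Iteration 3: join on id=2 -> eps (id 2, parent_id=1, d 3).
Iteration 4: join on id=1 -> alpha (id 1, parent_id=NULL, d 4).
Iteration 5: parent_id is NULL; no match; recursion stops.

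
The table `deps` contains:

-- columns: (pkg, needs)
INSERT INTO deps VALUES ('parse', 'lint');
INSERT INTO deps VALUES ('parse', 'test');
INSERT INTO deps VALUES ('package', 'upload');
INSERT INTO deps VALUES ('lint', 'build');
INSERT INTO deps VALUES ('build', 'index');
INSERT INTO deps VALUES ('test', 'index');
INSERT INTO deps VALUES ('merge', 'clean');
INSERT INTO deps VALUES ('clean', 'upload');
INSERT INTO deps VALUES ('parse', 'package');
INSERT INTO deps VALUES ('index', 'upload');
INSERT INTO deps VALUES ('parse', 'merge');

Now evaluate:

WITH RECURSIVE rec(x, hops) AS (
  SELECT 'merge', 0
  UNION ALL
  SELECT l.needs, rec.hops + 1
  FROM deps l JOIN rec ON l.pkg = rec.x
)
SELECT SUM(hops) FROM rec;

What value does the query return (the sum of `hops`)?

Base: (merge, hops=0).
Iteration 1: edges from {merge} -> (clean, hops=1).
Iteration 2: edges from {clean} -> (upload, hops=2).
Iteration 3: no outgoing edges from {upload}; recursion stops.
SUM(hops) = 0 + 1 + 2 = 3.

3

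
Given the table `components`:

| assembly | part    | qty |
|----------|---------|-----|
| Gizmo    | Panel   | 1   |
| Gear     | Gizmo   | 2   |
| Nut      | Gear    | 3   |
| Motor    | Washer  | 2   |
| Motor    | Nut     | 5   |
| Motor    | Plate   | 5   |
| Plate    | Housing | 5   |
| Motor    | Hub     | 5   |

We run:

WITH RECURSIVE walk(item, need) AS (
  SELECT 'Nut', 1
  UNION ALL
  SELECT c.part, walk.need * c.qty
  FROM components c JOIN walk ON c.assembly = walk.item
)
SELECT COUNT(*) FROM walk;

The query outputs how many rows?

Base: (Nut, need=1).
Iteration 1: components of {Nut} -> Gear = 1*3 = 3.
Iteration 2: components of {Gear} -> Gizmo = 3*2 = 6.
Iteration 3: components of {Gizmo} -> Panel = 6*1 = 6.
Iteration 4: no further components; recursion stops.
Total rows emitted: 4.

4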